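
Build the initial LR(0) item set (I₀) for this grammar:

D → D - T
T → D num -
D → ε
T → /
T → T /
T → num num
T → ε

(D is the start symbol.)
First, augment the grammar with D' → D
I₀ = CLOSURE({ [D' → . D] }):
  [D' → . D] has the dot before D: add [D → . D - T], [D → .]
No further items can be added.

I₀ = { [D → . D - T], [D → .], [D' → . D] }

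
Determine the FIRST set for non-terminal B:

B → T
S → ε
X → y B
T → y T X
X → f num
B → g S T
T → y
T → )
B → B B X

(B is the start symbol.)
{ ')', 'g', 'y' }

To compute FIRST(B), examine every production with B on the left-hand side, reading each right-hand side left to right until a non-nullable symbol is reached.

FIRST sets of the other non-terminals involved (by the same procedure, iterated to a fixed point):
  FIRST(T) = { ')', 'y' }

From B → T:
  - T is a non-terminal: add FIRST(T) \ {ε} = { ')', 'y' }
    T is not nullable, so stop
From B → g S T:
  - g is a terminal: add 'g' and stop
From B → B B X:
  - B is the symbol being defined: contributes nothing new
    B is not nullable, so stop

Collecting: FIRST(B) = { ')', 'g', 'y' }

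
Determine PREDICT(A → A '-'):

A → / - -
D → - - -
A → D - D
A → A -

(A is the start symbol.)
{ '-', '/' }

PREDICT(A → A '-') = (FIRST(RHS) \ {ε}) ∪ (FOLLOW(A) if ε ∈ FIRST(RHS), i.e. RHS ⇒* ε)
FIRST(A) = { '-', '/' }
FIRST(A '-') = { '-', '/' }
ε ∉ FIRST(A '-'), so FOLLOW(A) is not added.
PREDICT(A → A '-') = { '-', '/' }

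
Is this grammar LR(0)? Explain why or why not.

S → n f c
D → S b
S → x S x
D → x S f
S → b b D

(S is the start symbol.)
Yes, the grammar is LR(0)

Augment with S' → S and build the canonical LR(0) collection (I0 = CLOSURE({[S' → . S]}), then GOTO on every symbol after a dot until no new states appear). It has 16 states:
  I0: { [S → . b b D], [S → . n f c], [S → . x S x], [S' → . S] }  — shift
  I1: { [S' → S .] }  — accept
  I2: { [S → b . b D] }  — shift
  I3: { [S → n . f c] }  — shift
  I4: { [S → . b b D], [S → . n f c], [S → . x S x], [S → x . S x] }  — shift
  I5: { [S → x S . x] }  — shift
  I6: { [S → x S x .] }  — reduce
  I7: { [S → n f . c] }  — shift
  I8: { [S → n f c .] }  — reduce
  I9: { [D → . S b], [D → . x S f], [S → . b b D], [S → . n f c], [S → . x S x], [S → b b . D] }  — shift
  I10: { [S → b b D .] }  — reduce
  I11: { [D → S . b] }  — shift
  I12: { [D → x . S f], [S → . b b D], [S → . n f c], [S → . x S x], [S → x . S x] }  — shift
  I13: { [D → x S . f], [S → x S . x] }  — shift
  I14: { [D → x S f .] }  — reduce
  I15: { [D → S b .] }  — reduce

Every state is either a pure shift/goto state or contains exactly one complete item and nothing to shift — no conflicts. The grammar is LR(0).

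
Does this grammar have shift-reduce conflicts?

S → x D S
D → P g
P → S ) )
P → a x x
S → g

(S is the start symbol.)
No shift-reduce conflicts

A shift-reduce conflict occurs when an LR(0) state has both:
  - a complete (reduce) item [A → α .] (dot at the end), and
  - a shift item [B → β . c γ] (dot before a terminal).

Augment with S' → S and build the canonical LR(0) collection (I0 = CLOSURE({[S' → . S]}), then GOTO on every symbol after a dot until no new states appear). It has 14 states:
  I0: { [S → . g], [S → . x D S], [S' → . S] }  — shift
  I1: { [S' → S .] }  — accept
  I2: { [S → g .] }  — reduce
  I3: { [D → . P g], [P → . S ) )], [P → . a x x], [S → . g], [S → . x D S], [S → x . D S] }  — shift
  I4: { [S → . g], [S → . x D S], [S → x D . S] }  — shift
  I5: { [D → P . g] }  — shift
  I6: { [P → S . ) )] }  — shift
  I7: { [P → a . x x] }  — shift
  I8: { [P → a x . x] }  — shift
  I9: { [P → a x x .] }  — reduce
  I10: { [P → S ) . )] }  — shift
  I11: { [P → S ) ) .] }  — reduce
  I12: { [D → P g .] }  — reduce
  I13: { [S → x D S .] }  — reduce

No state contains both a complete item and a shift item.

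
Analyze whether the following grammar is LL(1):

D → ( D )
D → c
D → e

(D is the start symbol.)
Yes, the grammar is LL(1).

For D:
  PREDICT(D → '(' D ')') = { '(' }
  PREDICT(D → c) = { 'c' }
  PREDICT(D → e) = { 'e' }

All predict sets are disjoint. The grammar IS LL(1).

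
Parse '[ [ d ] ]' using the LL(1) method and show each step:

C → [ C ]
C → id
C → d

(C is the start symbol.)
Stack is shown with the top on the left.

Stack      Input        Action
------------------------------
C $        [ [ d ] ] $  output C → [ C ]
[ C ] $    [ [ d ] ] $  match '['
C ] $      [ d ] ] $    output C → [ C ]
[ C ] ] $  [ d ] ] $    match '['
C ] ] $    d ] ] $      output C → d
d ] ] $    d ] ] $      match 'd'
] ] $      ] ] $        match ']'
] $        ] $          match ']'
$          $            accept

The string is accepted.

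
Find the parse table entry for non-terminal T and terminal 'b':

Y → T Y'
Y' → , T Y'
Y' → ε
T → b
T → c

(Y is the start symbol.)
To find M[T, 'b'], we find productions for T where 'b' is in the predict set (PREDICT(N → α) = (FIRST(α) \ {ε}) ∪ (FOLLOW(N) if α ⇒* ε)).

T → b: PREDICT = { 'b' }
  'b' is in predict set, so this production goes in M[T, 'b']
T → c: PREDICT = { 'c' }

M[T, 'b'] = T → b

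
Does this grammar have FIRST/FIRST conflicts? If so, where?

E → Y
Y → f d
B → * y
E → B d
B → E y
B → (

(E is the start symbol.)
Yes. E → Y / E → B d on { 'f' }; B → '*' y / B → E y on { '*' }; B → E y / B → '(' on { '(' }

FIRST sets of the non-terminals at (or reachable through a nullable prefix from) the front of some alternative:
  FIRST(Y) = { 'f' }
  FIRST(B) = { '(', '*', 'f' }
  FIRST(E) = { '(', '*', 'f' }

Productions for E:
  E → Y: FIRST = { 'f' }
  E → B d: FIRST = { '(', '*', 'f' }
Productions for B:
  B → * y: FIRST = { '*' }
  B → E y: FIRST = { '(', '*', 'f' }
  B → (: FIRST = { '(' }
Y has only one production, so no FIRST/FIRST conflict is possible there.

Conflict for E: E → Y and E → B d
  Overlap: { 'f' }
Conflict for B: B → * y and B → E y
  Overlap: { '*' }
Conflict for B: B → E y and B → (
  Overlap: { '(' }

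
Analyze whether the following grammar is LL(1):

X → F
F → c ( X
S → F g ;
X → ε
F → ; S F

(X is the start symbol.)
Yes, the grammar is LL(1).

Relevant sets:
  FIRST(F) = { ';', 'c' }
  FOLLOW(X) = { $, 'g' }

For X:
  PREDICT(X → F) = { ';', 'c' }
  PREDICT(X → ε) = { $, 'g' }
For F:
  PREDICT(F → c '(' X) = { 'c' }
  PREDICT(F → ';' S F) = { ';' }
S has a single production, so nothing to check there.

All predict sets are disjoint. The grammar IS LL(1).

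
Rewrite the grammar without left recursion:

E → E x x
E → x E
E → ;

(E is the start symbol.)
E → x E E'
E → ; E'
E' → x x E'
E' → ε

E is directly left-recursive. The standard transformation for
  A → A α₁ | ... | A α_m | β₁ | ... | β_n
is
  A  → β₁ A' | ... | β_n A'
  A' → α₁ A' | ... | α_m A' | ε

E → x E becomes E → x E E'
E → ; becomes E → ; E'
E → E x x becomes E' → x x E'
Add E' → ε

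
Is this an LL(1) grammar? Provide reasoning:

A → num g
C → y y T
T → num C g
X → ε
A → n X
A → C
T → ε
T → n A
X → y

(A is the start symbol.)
Relevant sets:
  FIRST(C) = { 'y' }
  FOLLOW(T) = { $, 'g' }
  FOLLOW(X) = { $, 'g' }

For A:
  PREDICT(A → num g) = { 'num' }
  PREDICT(A → n X) = { 'n' }
  PREDICT(A → C) = { 'y' }
For T:
  PREDICT(T → num C g) = { 'num' }
  PREDICT(T → ε) = { $, 'g' }
  PREDICT(T → n A) = { 'n' }
For X:
  PREDICT(X → ε) = { $, 'g' }
  PREDICT(X → y) = { 'y' }
C has a single production, so nothing to check there.

All predict sets are disjoint. The grammar IS LL(1).

Answer: Yes, the grammar is LL(1).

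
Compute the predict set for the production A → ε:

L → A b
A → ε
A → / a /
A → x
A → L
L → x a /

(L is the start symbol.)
PREDICT(A → ε) = (FIRST(RHS) \ {ε}) ∪ (FOLLOW(A) if ε ∈ FIRST(RHS), i.e. RHS ⇒* ε)
The right-hand side is ε (FIRST(ε) = { ε }), so the predict set is FOLLOW(A) = { 'b' }
PREDICT(A → ε) = { 'b' }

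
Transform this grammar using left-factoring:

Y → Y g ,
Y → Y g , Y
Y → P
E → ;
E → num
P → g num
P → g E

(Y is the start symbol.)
Y → Y g , Y'
Y' → ε
Y' → Y
Y → P
E → ;
E → num
P → g P'
P' → num
P' → E

Left-factoring transforms A → αβ₁ | αβ₂ into A → αA' and A' → β₁ | β₂
(α is the longest common prefix among the alternatives). Repeat until
no nonterminal has two alternatives with a common prefix.

Round 1: Y has alternatives sharing prefix 'Y g ,'. Introduce Y': Y → Y g , Y'
  Add: Y' → ε
  Add: Y' → Y

Round 2: P has alternatives sharing prefix 'g'. Introduce P': P → g P'
  Add: P' → num
  Add: P' → E

No remaining common prefixes — done.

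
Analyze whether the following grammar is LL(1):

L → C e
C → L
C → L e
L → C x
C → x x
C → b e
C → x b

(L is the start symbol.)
A grammar is LL(1) if for each non-terminal N with multiple productions, the predict sets of those productions are pairwise disjoint, where PREDICT(N → α) = (FIRST(α) \ {ε}) ∪ (FOLLOW(N) if α ⇒* ε).

Relevant sets:
  FIRST(C) = { 'b', 'x' }
  FIRST(L) = { 'b', 'x' }

For L:
  PREDICT(L → C e) = { 'b', 'x' }
  PREDICT(L → C x) = { 'b', 'x' }
For C:
  PREDICT(C → L) = { 'b', 'x' }
  PREDICT(C → L e) = { 'b', 'x' }
  PREDICT(C → x x) = { 'x' }
  PREDICT(C → b e) = { 'b' }
  PREDICT(C → x b) = { 'x' }

Conflict found: Predict set conflict for L: { 'b', 'x' }
The grammar is NOT LL(1).

Answer: No. Predict set conflict for L: { 'b', 'x' }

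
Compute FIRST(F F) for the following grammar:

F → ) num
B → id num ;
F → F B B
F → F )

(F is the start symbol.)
{ ')' }

FIRST sets of the non-terminals involved (from the grammar, by fixed-point iteration):
  FIRST(F) = { ')' }

To compute FIRST(F F), process the symbols left to right:
Symbol F is a non-terminal. Add FIRST(F) \ {ε} = { ')' }
F is not nullable (ε ∉ FIRST(F)), so stop here.
FIRST(F F) = { ')' }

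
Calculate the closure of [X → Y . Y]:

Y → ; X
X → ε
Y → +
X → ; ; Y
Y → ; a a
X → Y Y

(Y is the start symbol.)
To compute CLOSURE, for each item [A → α.Bβ] where B is a non-terminal, add [B → .γ] for all productions B → γ; repeat for the newly added items until nothing changes.

Start with: [X → Y . Y]
  [X → Y . Y] has the dot before Y: add [Y → . ; X], [Y → . +], [Y → . ; a a]
No further items can be added.

CLOSURE = { [X → Y . Y], [Y → . +], [Y → . ; X], [Y → . ; a a] }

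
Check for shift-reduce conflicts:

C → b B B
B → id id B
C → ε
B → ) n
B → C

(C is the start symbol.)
Augment with C' → C and build the canonical LR(0) collection (I0 = CLOSURE({[C' → . C]}), then GOTO on every symbol after a dot until no new states appear). It has 11 states:
  I0: { [C → . b B B], [C → .], [C' → . C] }  — shift, reduce
  I1: { [C' → C .] }  — accept
  I2: { [B → . ) n], [B → . C], [B → . id id B], [C → . b B B], [C → .], [C → b . B B] }  — shift, reduce
  I3: { [B → ) . n] }  — shift
  I4: { [B → . ) n], [B → . C], [B → . id id B], [C → . b B B], [C → .], [C → b B . B] }  — shift, reduce
  I5: { [B → C .] }  — reduce
  I6: { [B → id . id B] }  — shift
  I7: { [B → . ) n], [B → . C], [B → . id id B], [B → id id . B], [C → . b B B], [C → .] }  — shift, reduce
  I8: { [B → id id B .] }  — reduce
  I9: { [C → b B B .] }  — reduce
  I10: { [B → ) n .] }  — reduce

I0 contains reduce item [C → .] and shift item [C → . b B B] — shift-reduce conflict.
I2 contains reduce item [C → .] and shift items [B → . ) n], [B → . id id B], [C → . b B B] — shift-reduce conflict.
I4 contains reduce item [C → .] and shift items [B → . ) n], [B → . id id B], [C → . b B B] — shift-reduce conflict.
I7 contains reduce item [C → .] and shift items [B → . ) n], [B → . id id B], [C → . b B B] — shift-reduce conflict.

Answer: Yes — I0: [C → .] vs [C → . b B B]; I2: [C → .] vs [B → . ) n]; I4: [C → .] vs [B → . ) n]; I7: [C → .] vs [B → . ) n]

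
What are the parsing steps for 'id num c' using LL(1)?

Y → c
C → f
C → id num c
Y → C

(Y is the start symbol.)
Stack is shown with the top on the left.

Stack       Input       Action
------------------------------
Y $         id num c $  output Y → C
C $         id num c $  output C → id num c
id num c $  id num c $  match 'id'
num c $     num c $     match 'num'
c $         c $         match 'c'
$           $           accept

The string is accepted.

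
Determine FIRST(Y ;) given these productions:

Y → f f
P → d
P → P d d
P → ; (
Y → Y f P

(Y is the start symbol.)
{ 'f' }

FIRST sets of the non-terminals involved (from the grammar, by fixed-point iteration):
  FIRST(Y) = { 'f' }

To compute FIRST(Y ;), process the symbols left to right:
Symbol Y is a non-terminal. Add FIRST(Y) \ {ε} = { 'f' }
Y is not nullable (ε ∉ FIRST(Y)), so stop here.
FIRST(Y ;) = { 'f' }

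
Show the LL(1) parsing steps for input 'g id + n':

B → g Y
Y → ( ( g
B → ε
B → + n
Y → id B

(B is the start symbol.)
LL(1) parsing maintains a stack (initially the start symbol over $) and the input. At each step: if the stack top is a terminal, match it against the current input token; if it is a non-terminal N, replace it with the RHS of M[N, lookahead] (the unique production whose predict set contains the lookahead).

Stack is shown with the top on the left.

Stack   Input       Action
--------------------------
B $     g id + n $  output B → g Y
g Y $   g id + n $  match 'g'
Y $     id + n $    output Y → id B
id B $  id + n $    match 'id'
B $     + n $       output B → + n
+ n $   + n $       match '+'
n $     n $         match 'n'
$       $           accept

The string is accepted.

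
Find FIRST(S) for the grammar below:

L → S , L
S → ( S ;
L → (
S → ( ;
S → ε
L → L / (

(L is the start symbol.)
{ '(', ε }

To compute FIRST(S), examine every production with S on the left-hand side, reading each right-hand side left to right until a non-nullable symbol is reached.

From S → ( S ;:
  - '(' is a terminal: add '(' and stop
From S → ( ;:
  - '(' is a terminal: add '(' and stop
From S → ε:
  - ε-production, so ε ∈ FIRST(S)

Collecting: FIRST(S) = { '(', ε }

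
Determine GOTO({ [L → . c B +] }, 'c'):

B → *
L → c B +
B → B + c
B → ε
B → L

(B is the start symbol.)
GOTO(I, 'c') = CLOSURE({ [A → αX.β] : [A → α.Xβ] ∈ I, X = 'c' })

Items with dot before 'c', with the dot advanced:
  [L → . c B +] → [L → c . B +]
Closure of the advanced items:
  [L → c . B +] has the dot before B: add [B → . *], [B → . B + c], [B → .], [B → . L]
  [B → . L] has the dot before L: add [L → . c B +]

GOTO = { [B → . *], [B → . B + c], [B → . L], [B → .], [L → . c B +], [L → c . B +] }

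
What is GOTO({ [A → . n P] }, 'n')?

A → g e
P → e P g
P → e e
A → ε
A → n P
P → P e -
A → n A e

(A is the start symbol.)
GOTO(I, 'n') = CLOSURE({ [A → αX.β] : [A → α.Xβ] ∈ I, X = 'n' })

Items with dot before 'n', with the dot advanced:
  [A → . n P] → [A → n . P]
Closure of the advanced items:
  [A → n . P] has the dot before P: add [P → . e P g], [P → . e e], [P → . P e -]

GOTO = { [A → n . P], [P → . P e -], [P → . e P g], [P → . e e] }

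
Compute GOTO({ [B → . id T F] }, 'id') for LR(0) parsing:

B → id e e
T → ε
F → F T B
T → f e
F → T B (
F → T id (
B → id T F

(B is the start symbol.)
GOTO(I, 'id') = CLOSURE({ [A → αX.β] : [A → α.Xβ] ∈ I, X = 'id' })

Items with dot before 'id', with the dot advanced:
  [B → . id T F] → [B → id . T F]
Closure of the advanced items:
  [B → id . T F] has the dot before T: add [T → .], [T → . f e]

GOTO = { [B → id . T F], [T → . f e], [T → .] }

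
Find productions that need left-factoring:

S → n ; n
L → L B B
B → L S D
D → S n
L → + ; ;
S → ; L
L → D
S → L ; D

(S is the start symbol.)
Left-factoring is needed when two productions for the same non-terminal
share a common prefix on the right-hand side.

Productions for S:
  S → n ; n
  S → ; L
  S → L ; D
Productions for L:
  L → L B B
  L → + ; ;
  L → D

No common prefixes found.

Answer: No, left-factoring is not needed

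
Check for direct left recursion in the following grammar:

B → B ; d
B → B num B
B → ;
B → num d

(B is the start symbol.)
Yes, B is left-recursive

Direct left recursion occurs when N → N α for some non-terminal N (the right-hand side begins with the left-hand side itself).

B → B ; d: LEFT RECURSIVE (starts with B)
B → B num B: LEFT RECURSIVE (starts with B)
B → ;: starts with ';'
B → num d: starts with num

The grammar has direct left recursion on: B.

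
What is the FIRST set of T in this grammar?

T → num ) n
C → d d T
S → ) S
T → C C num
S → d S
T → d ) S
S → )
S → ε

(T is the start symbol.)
{ 'd', 'num' }

To compute FIRST(T), examine every production with T on the left-hand side, reading each right-hand side left to right until a non-nullable symbol is reached.

FIRST sets of the other non-terminals involved (by the same procedure, iterated to a fixed point):
  FIRST(C) = { 'd' }

From T → num ) n:
  - num is a terminal: add 'num' and stop
From T → C C num:
  - C is a non-terminal: add FIRST(C) \ {ε} = { 'd' }
    C is not nullable, so stop
From T → d ) S:
  - d is a terminal: add 'd' and stop

Collecting: FIRST(T) = { 'd', 'num' }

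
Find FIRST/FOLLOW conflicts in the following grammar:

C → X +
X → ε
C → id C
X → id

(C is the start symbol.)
Nullable non-terminals: X.

X: nullable alternative(s) X → ε; FOLLOW(X) = { '+' }
  X → ε: FIRST \ {ε} = { } — this is the only nullable alternative, skip
  X → id: FIRST \ {ε} = { 'id' } — disjoint from FOLLOW(X)

C has no nullable alternative, so no FIRST/FOLLOW check is needed there.

No FIRST/FOLLOW conflicts found.

Answer: No FIRST/FOLLOW conflicts.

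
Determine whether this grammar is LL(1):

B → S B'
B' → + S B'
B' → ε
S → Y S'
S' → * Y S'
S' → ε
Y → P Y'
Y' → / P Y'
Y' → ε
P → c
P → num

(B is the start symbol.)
Relevant sets:
  FOLLOW(B') = { $ }
  FOLLOW(S') = { $, '+' }
  FOLLOW(Y') = { $, '*', '+' }

For B':
  PREDICT(B' → '+' S B') = { '+' }
  PREDICT(B' → ε) = { $ }
For S':
  PREDICT(S' → '*' Y S') = { '*' }
  PREDICT(S' → ε) = { $, '+' }
For Y':
  PREDICT(Y' → '/' P Y') = { '/' }
  PREDICT(Y' → ε) = { $, '*', '+' }
For P:
  PREDICT(P → c) = { 'c' }
  PREDICT(P → num) = { 'num' }
B, S, Y have a single production, so nothing to check there.

All predict sets are disjoint. The grammar IS LL(1).

Answer: Yes, the grammar is LL(1).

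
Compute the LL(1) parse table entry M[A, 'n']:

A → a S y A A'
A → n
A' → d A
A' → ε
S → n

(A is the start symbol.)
A → n

To find M[A, 'n'], we find productions for A where 'n' is in the predict set (PREDICT(N → α) = (FIRST(α) \ {ε}) ∪ (FOLLOW(N) if α ⇒* ε)).

A → a S y A A': PREDICT = { 'a' }
A → n: PREDICT = { 'n' }
  'n' is in predict set, so this production goes in M[A, 'n']

M[A, 'n'] = A → n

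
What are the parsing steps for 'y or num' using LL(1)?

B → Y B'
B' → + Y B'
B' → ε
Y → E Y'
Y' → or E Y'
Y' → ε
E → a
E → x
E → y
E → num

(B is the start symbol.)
Stack is shown with the top on the left.

Stack         Input       Action
--------------------------------
B $           y or num $  output B → Y B'
Y B' $        y or num $  output Y → E Y'
E Y' B' $     y or num $  output E → y
y Y' B' $     y or num $  match 'y'
Y' B' $       or num $    output Y' → or E Y'
or E Y' B' $  or num $    match 'or'
E Y' B' $     num $       output E → num
num Y' B' $   num $       match 'num'
Y' B' $       $           output Y' → ε
B' $          $           output B' → ε
$             $           accept

The string is accepted.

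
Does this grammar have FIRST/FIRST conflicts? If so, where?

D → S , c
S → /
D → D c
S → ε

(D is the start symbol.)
A FIRST/FIRST conflict occurs when two productions N → α and N → β for the same non-terminal have FIRST(α) ∩ FIRST(β) ≠ ∅ (with ε ∈ FIRST of a nullable right-hand side, so two nullable alternatives also conflict).

FIRST sets of the non-terminals at (or reachable through a nullable prefix from) the front of some alternative:
  FIRST(S) = { '/', ε }
  FIRST(D) = { ',', '/' }

Productions for D:
  D → S , c: FIRST = { ',', '/' }
  D → D c: FIRST = { ',', '/' }
Productions for S:
  S → /: FIRST = { '/' }
  S → ε: FIRST = { ε }

Conflict for D: D → S , c and D → D c
  Overlap: { ',', '/' }

Answer: Yes. D → S ',' c / D → D c on { ',', '/' }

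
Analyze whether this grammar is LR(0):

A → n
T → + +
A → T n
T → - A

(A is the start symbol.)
Yes, the grammar is LR(0)

Augment with A' → A and build the canonical LR(0) collection (I0 = CLOSURE({[A' → . A]}), then GOTO on every symbol after a dot until no new states appear). It has 9 states:
  I0: { [A → . T n], [A → . n], [A' → . A], [T → . + +], [T → . - A] }  — shift
  I1: { [T → + . +] }  — shift
  I2: { [A → . T n], [A → . n], [T → - . A], [T → . + +], [T → . - A] }  — shift
  I3: { [A' → A .] }  — accept
  I4: { [A → T . n] }  — shift
  I5: { [A → n .] }  — reduce
  I6: { [A → T n .] }  — reduce
  I7: { [T → - A .] }  — reduce
  I8: { [T → + + .] }  — reduce

Every state is either a pure shift/goto state or contains exactly one complete item and nothing to shift — no conflicts. The grammar is LR(0).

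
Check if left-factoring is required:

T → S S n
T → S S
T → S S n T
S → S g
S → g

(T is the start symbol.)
Left-factoring is needed when two productions for the same non-terminal
share a common prefix on the right-hand side.

Productions for T:
  T → S S n
  T → S S
  T → S S n T
Productions for S:
  S → S g
  S → g

Found common prefix 'S S' in productions for T

Answer: Yes, T has productions with common prefix 'S S'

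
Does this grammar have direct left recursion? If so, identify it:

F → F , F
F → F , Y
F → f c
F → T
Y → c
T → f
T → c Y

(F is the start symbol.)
Direct left recursion occurs when N → N α for some non-terminal N (the right-hand side begins with the left-hand side itself).

F → F , F: LEFT RECURSIVE (starts with F)
F → F , Y: LEFT RECURSIVE (starts with F)
F → f c: starts with f
F → T: starts with T
Y → c: starts with c
T → f: starts with f
T → c Y: starts with c

The grammar has direct left recursion on: F.

Answer: Yes, F is left-recursive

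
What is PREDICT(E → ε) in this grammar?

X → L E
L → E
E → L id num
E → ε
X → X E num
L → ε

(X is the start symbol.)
{ $, 'id', 'num' }

PREDICT(E → ε) = (FIRST(RHS) \ {ε}) ∪ (FOLLOW(E) if ε ∈ FIRST(RHS), i.e. RHS ⇒* ε)
The right-hand side is ε (FIRST(ε) = { ε }), so the predict set is FOLLOW(E) = { $, 'id', 'num' }
PREDICT(E → ε) = { $, 'id', 'num' }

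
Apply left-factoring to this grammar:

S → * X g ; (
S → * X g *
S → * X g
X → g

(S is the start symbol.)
Left-factoring transforms A → αβ₁ | αβ₂ into A → αA' and A' → β₁ | β₂
(α is the longest common prefix among the alternatives). Repeat until
no nonterminal has two alternatives with a common prefix.

Round 1: S has alternatives sharing prefix '* X g'. Introduce S': S → * X g S'
  Add: S' → ; (
  Add: S' → *
  Add: S' → ε

No remaining common prefixes — done.

Resulting grammar:
S → * X g S'
S' → ; (
S' → *
S' → ε
X → g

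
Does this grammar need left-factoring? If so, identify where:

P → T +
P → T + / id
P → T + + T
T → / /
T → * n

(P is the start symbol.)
Left-factoring is needed when two productions for the same non-terminal
share a common prefix on the right-hand side.

Productions for P:
  P → T +
  P → T + / id
  P → T + + T
Productions for T:
  T → / /
  T → * n

Found common prefix 'T +' in productions for P

Answer: Yes, P has productions with common prefix 'T +'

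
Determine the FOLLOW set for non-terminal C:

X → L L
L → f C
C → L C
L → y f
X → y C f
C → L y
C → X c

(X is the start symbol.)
To compute FOLLOW(C), find every occurrence of C on a right-hand side N → α C β: add FIRST(β) \ {ε}, and if β is empty or nullable also add FOLLOW(N). Iterate to a fixed point.

In L → f C: C is at the end, add FOLLOW(L)
In C → L C: C is at the end; this adds FOLLOW(C) to itself — nothing new
In X → y C f: C is followed by f, add FIRST(f) \ {ε} = { 'f' }

The FOLLOW sets referred to above (computed the same way, to a fixed point):
  FOLLOW(L) = { $, 'c', 'f', 'y' }

Taking the union: FOLLOW(C) = { $, 'c', 'f', 'y' }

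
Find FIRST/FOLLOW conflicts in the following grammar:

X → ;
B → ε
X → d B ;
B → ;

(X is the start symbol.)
A FIRST/FOLLOW conflict occurs when a non-terminal N has a nullable alternative N → β (β ⇒* ε) and another alternative N → α with FIRST(α) ∩ FOLLOW(N) ≠ ∅: on such a lookahead the parser cannot decide between expanding α and letting N vanish via β.

Nullable non-terminals: B.

B: nullable alternative(s) B → ε; FOLLOW(B) = { ';' }
  B → ε: FIRST \ {ε} = { } — this is the only nullable alternative, skip
  B → ;: FIRST \ {ε} = { ';' } — overlaps FOLLOW(B) on { ';' }: CONFLICT

X has no nullable alternative, so no FIRST/FOLLOW check is needed there.

So the grammar has 1 FIRST/FOLLOW conflict (marked CONFLICT above).

Answer: Yes. B → ';' with FOLLOW(B) on { ';' }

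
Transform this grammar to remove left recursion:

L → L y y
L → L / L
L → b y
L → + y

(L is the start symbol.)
L → b y L'
L → + y L'
L' → y y L'
L' → / L L'
L' → ε

L is directly left-recursive. The standard transformation for
  A → A α₁ | ... | A α_m | β₁ | ... | β_n
is
  A  → β₁ A' | ... | β_n A'
  A' → α₁ A' | ... | α_m A' | ε

L → b y becomes L → b y L'
L → + y becomes L → + y L'
L → L y y becomes L' → y y L'
L → L / L becomes L' → / L L'
Add L' → ε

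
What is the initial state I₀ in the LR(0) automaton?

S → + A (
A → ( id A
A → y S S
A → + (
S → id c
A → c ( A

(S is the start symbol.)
{ [S → . + A (], [S → . id c], [S' → . S] }

First, augment the grammar with S' → S
I₀ = CLOSURE({ [S' → . S] }):
  [S' → . S] has the dot before S: add [S → . + A (], [S → . id c]
No further items can be added.

I₀ = { [S → . + A (], [S → . id c], [S' → . S] }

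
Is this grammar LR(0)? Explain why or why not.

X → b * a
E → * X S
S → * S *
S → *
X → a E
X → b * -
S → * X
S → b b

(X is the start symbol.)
No. Shift-reduce conflict between [S → * .] and [S → . *]

A grammar is LR(0) if no state in the canonical LR(0) collection has:
  - both a shift item (dot before a terminal) and a complete item (shift-reduce conflict), or
  - two or more complete items (reduce-reduce conflict; the accept item [X' → X .] counts as a complete item here).

Augment with X' → X and build the canonical LR(0) collection (I0 = CLOSURE({[X' → . X]}), then GOTO on every symbol after a dot until no new states appear). It has 18 states:
  I0: { [X → . a E], [X → . b * -], [X → . b * a], [X' → . X] }  — shift
  I1: { [X' → X .] }  — accept
  I2: { [E → . * X S], [X → a . E] }  — shift
  I3: { [X → b . * -], [X → b . * a] }  — shift
  I4: { [X → b * . -], [X → b * . a] }  — shift
  I5: { [X → b * - .] }  — reduce
  I6: { [X → b * a .] }  — reduce
  I7: { [E → * . X S], [X → . a E], [X → . b * -], [X → . b * a] }  — shift
  I8: { [X → a E .] }  — reduce
  I9: { [E → * X . S], [S → . * S *], [S → . * X], [S → . *], [S → . b b] }  — shift
  I10: { [S → * . S *], [S → * . X], [S → * .], [S → . * S *], [S → . * X], [S → . *], [S → . b b], [X → . a E], [X → . b * -], [X → . b * a] }  — shift, reduce
  I11: { [E → * X S .] }  — reduce
  I12: { [S → b . b] }  — shift
  I13: { [S → b b .] }  — reduce
  I14: { [S → * S . *] }  — shift
  I15: { [S → * X .] }  — reduce
  I16: { [S → b . b], [X → b . * -], [X → b . * a] }  — shift
  I17: { [S → * S * .] }  — reduce

Conflict in state I10:
  Shift-reduce conflict between [S → * .] and [S → . *]
So the grammar is NOT LR(0).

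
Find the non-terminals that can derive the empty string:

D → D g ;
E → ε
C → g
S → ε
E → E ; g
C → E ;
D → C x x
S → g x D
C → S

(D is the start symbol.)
{ 'C', 'E', 'S' }

A non-terminal is nullable if it can derive ε (the empty string): either it has an ε-production, or it has a production whose right-hand side consists entirely of nullable non-terminals.

ε-productions: E → ε, S → ε
So E, S are immediately nullable.
C → S: every symbol on the right is nullable, so C is nullable too.
No further non-terminal can be added: every production for the remaining non-terminals contains a terminal or a non-nullable non-terminal.
Nullable = { 'C', 'E', 'S' }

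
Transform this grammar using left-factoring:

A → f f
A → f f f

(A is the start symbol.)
Left-factoring transforms A → αβ₁ | αβ₂ into A → αA' and A' → β₁ | β₂
(α is the longest common prefix among the alternatives). Repeat until
no nonterminal has two alternatives with a common prefix.

Round 1: A has alternatives sharing prefix 'f f'. Introduce A': A → f f A'
  Add: A' → ε
  Add: A' → f

No remaining common prefixes — done.

Resulting grammar:
A → f f A'
A' → ε
A' → f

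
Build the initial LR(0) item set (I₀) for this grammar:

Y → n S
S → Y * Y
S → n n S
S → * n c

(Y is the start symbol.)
First, augment the grammar with Y' → Y
I₀ = CLOSURE({ [Y' → . Y] }):
  [Y' → . Y] has the dot before Y: add [Y → . n S]
No further items can be added.

I₀ = { [Y → . n S], [Y' → . Y] }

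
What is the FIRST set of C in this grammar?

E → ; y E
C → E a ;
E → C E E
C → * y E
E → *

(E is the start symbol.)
{ '*', ';' }

To compute FIRST(C), examine every production with C on the left-hand side, reading each right-hand side left to right until a non-nullable symbol is reached.

FIRST sets of the other non-terminals involved (by the same procedure, iterated to a fixed point):
  FIRST(E) = { '*', ';' }

From C → E a ;:
  - E is a non-terminal: add FIRST(E) \ {ε} = { '*', ';' }
    E is not nullable, so stop
From C → * y E:
  - '*' is a terminal: add '*' and stop

Collecting: FIRST(C) = { '*', ';' }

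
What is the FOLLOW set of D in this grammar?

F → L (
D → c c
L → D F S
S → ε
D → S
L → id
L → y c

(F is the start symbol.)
{ 'c', 'id', 'y' }

To compute FOLLOW(D), find every occurrence of D on a right-hand side N → α D β: add FIRST(β) \ {ε}, and if β is empty or nullable also add FOLLOW(N). Iterate to a fixed point.

In L → D F S: D is followed by F S, add FIRST(F S) \ {ε} = { 'c', 'id', 'y' }

Taking the union: FOLLOW(D) = { 'c', 'id', 'y' }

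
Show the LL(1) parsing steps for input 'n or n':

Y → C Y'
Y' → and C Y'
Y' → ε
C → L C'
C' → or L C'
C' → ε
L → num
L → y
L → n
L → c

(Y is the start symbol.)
Stack is shown with the top on the left.

Stack         Input     Action
------------------------------
Y $           n or n $  output Y → C Y'
C Y' $        n or n $  output C → L C'
L C' Y' $     n or n $  output L → n
n C' Y' $     n or n $  match 'n'
C' Y' $       or n $    output C' → or L C'
or L C' Y' $  or n $    match 'or'
L C' Y' $     n $       output L → n
n C' Y' $     n $       match 'n'
C' Y' $       $         output C' → ε
Y' $          $         output Y' → ε
$             $         accept

The string is accepted.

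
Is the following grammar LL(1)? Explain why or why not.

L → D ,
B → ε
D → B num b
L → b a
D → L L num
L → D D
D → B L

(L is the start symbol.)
Relevant sets:
  FIRST(D) = { 'b', 'num' }
  FIRST(B) = { ε }
  FIRST(L) = { 'b', 'num' }

For L:
  PREDICT(L → D ',') = { 'b', 'num' }
  PREDICT(L → b a) = { 'b' }
  PREDICT(L → D D) = { 'b', 'num' }
For D:
  PREDICT(D → B num b) = { 'num' }
  PREDICT(D → L L num) = { 'b', 'num' }
  PREDICT(D → B L) = { 'b', 'num' }
B has a single production, so nothing to check there.

Conflict found: Predict set conflict for L: { 'b' }
The grammar is NOT LL(1).

Answer: No. Predict set conflict for L: { 'b' }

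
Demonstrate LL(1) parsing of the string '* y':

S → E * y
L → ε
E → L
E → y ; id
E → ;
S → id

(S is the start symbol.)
LL(1) parsing maintains a stack (initially the start symbol over $) and the input. At each step: if the stack top is a terminal, match it against the current input token; if it is a non-terminal N, replace it with the RHS of M[N, lookahead] (the unique production whose predict set contains the lookahead).

Stack is shown with the top on the left.

Stack    Input  Action
----------------------
S $      * y $  output S → E * y
E * y $  * y $  output E → L
L * y $  * y $  output L → ε
* y $    * y $  match '*'
y $      y $    match 'y'
$        $      accept

The string is accepted.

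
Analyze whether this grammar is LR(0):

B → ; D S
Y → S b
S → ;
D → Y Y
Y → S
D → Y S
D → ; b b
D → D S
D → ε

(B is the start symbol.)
No. Shift-reduce conflict between [D → .] and [D → . ; b b]

A grammar is LR(0) if no state in the canonical LR(0) collection has:
  - both a shift item (dot before a terminal) and a complete item (shift-reduce conflict), or
  - two or more complete items (reduce-reduce conflict; the accept item [B' → B .] counts as a complete item here).

Augment with B' → B and build the canonical LR(0) collection (I0 = CLOSURE({[B' → . B]}), then GOTO on every symbol after a dot until no new states appear). It has 14 states:
  I0: { [B → . ; D S], [B' → . B] }  — shift
  I1: { [B → ; . D S], [D → . ; b b], [D → . D S], [D → . Y S], [D → . Y Y], [D → .], [S → . ;], [Y → . S b], [Y → . S] }  — shift, reduce
  I2: { [B' → B .] }  — accept
  I3: { [D → ; . b b], [S → ; .] }  — shift, reduce
  I4: { [B → ; D . S], [D → D . S], [S → . ;] }  — shift
  I5: { [Y → S . b], [Y → S .] }  — shift, reduce
  I6: { [D → Y . S], [D → Y . Y], [S → . ;], [Y → . S b], [Y → . S] }  — shift
  I7: { [S → ; .] }  — reduce
  I8: { [D → Y S .], [Y → S . b], [Y → S .] }  — shift, 2 reduces
  I9: { [D → Y Y .] }  — reduce
  I10: { [Y → S b .] }  — reduce
  I11: { [B → ; D S .], [D → D S .] }  — 2 reduces
  I12: { [D → ; b . b] }  — shift
  I13: { [D → ; b b .] }  — reduce

Conflict in state I1:
  Shift-reduce conflict between [D → .] and [D → . ; b b]
So the grammar is NOT LR(0).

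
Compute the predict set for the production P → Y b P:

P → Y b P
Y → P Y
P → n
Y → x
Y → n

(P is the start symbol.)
{ 'n', 'x' }

PREDICT(P → Y b P) = (FIRST(RHS) \ {ε}) ∪ (FOLLOW(P) if ε ∈ FIRST(RHS), i.e. RHS ⇒* ε)
FIRST(Y) = { 'n', 'x' }
FIRST(Y b P) = { 'n', 'x' }
ε ∉ FIRST(Y b P), so FOLLOW(P) is not added.
PREDICT(P → Y b P) = { 'n', 'x' }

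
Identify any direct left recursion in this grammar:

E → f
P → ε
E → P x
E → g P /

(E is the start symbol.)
Direct left recursion occurs when N → N α for some non-terminal N (the right-hand side begins with the left-hand side itself).

E → f: starts with f
P → ε: starts with ε
E → P x: starts with P
E → g P /: starts with g

No direct left recursion found.

Answer: No direct left recursion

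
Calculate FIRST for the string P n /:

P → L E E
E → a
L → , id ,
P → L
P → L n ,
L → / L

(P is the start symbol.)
{ ',', '/' }

FIRST sets of the non-terminals involved (from the grammar, by fixed-point iteration):
  FIRST(P) = { ',', '/' }

To compute FIRST(P n /), process the symbols left to right:
Symbol P is a non-terminal. Add FIRST(P) \ {ε} = { ',', '/' }
P is not nullable (ε ∉ FIRST(P)), so stop here.
FIRST(P n /) = { ',', '/' }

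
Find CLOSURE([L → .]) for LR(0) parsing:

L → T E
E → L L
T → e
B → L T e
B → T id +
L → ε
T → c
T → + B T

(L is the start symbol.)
To compute CLOSURE, for each item [A → α.Bβ] where B is a non-terminal, add [B → .γ] for all productions B → γ; repeat for the newly added items until nothing changes.

Start with: [L → .]
The dot is at the end, so nothing is added.

CLOSURE = { [L → .] }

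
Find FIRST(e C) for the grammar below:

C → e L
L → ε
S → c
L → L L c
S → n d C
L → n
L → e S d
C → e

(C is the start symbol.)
To compute FIRST(e C), process the symbols left to right:
Symbol e is a terminal. Add 'e' and stop.
FIRST(e C) = { 'e' }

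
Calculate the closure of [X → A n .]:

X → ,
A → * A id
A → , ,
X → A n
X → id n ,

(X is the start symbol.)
To compute CLOSURE, for each item [A → α.Bβ] where B is a non-terminal, add [B → .γ] for all productions B → γ; repeat for the newly added items until nothing changes.

Start with: [X → A n .]
The dot is at the end, so nothing is added.

CLOSURE = { [X → A n .] }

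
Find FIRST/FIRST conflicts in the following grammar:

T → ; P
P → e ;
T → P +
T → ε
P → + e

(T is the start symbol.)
FIRST sets of the non-terminals at (or reachable through a nullable prefix from) the front of some alternative:
  FIRST(P) = { '+', 'e' }

Productions for T:
  T → ; P: FIRST = { ';' }
  T → P +: FIRST = { '+', 'e' }
  T → ε: FIRST = { ε }
Productions for P:
  P → e ;: FIRST = { 'e' }
  P → + e: FIRST = { '+' }

All alternatives of each non-terminal have pairwise disjoint FIRST sets.

Answer: No FIRST/FIRST conflicts.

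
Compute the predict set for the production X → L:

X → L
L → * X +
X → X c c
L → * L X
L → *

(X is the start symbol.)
PREDICT(X → L) = (FIRST(RHS) \ {ε}) ∪ (FOLLOW(X) if ε ∈ FIRST(RHS), i.e. RHS ⇒* ε)
FIRST(L) = { '*' }
FIRST(L) = { '*' }
ε ∉ FIRST(L), so FOLLOW(X) is not added.
PREDICT(X → L) = { '*' }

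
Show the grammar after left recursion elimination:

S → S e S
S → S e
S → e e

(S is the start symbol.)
S is directly left-recursive. The standard transformation for
  A → A α₁ | ... | A α_m | β₁ | ... | β_n
is
  A  → β₁ A' | ... | β_n A'
  A' → α₁ A' | ... | α_m A' | ε

S → e e becomes S → e e S'
S → S e S becomes S' → e S S'
S → S e becomes S' → e S'
Add S' → ε

Resulting grammar:
S → e e S'
S' → e S S'
S' → e S'
S' → ε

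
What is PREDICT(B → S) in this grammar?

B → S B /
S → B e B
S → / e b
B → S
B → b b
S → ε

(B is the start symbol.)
PREDICT(B → S) = (FIRST(RHS) \ {ε}) ∪ (FOLLOW(B) if ε ∈ FIRST(RHS), i.e. RHS ⇒* ε)
FIRST(S) = { '/', 'b', 'e', ε }
FIRST(S) = { '/', 'b', 'e', ε }
ε ∈ FIRST(S) (the right-hand side is nullable), so add FOLLOW(B) = { $, '/', 'b', 'e' }
PREDICT(B → S) = { $, '/', 'b', 'e' }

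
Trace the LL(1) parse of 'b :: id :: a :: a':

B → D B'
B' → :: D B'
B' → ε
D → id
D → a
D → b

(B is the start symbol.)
LL(1) parsing maintains a stack (initially the start symbol over $) and the input. At each step: if the stack top is a terminal, match it against the current input token; if it is a non-terminal N, replace it with the RHS of M[N, lookahead] (the unique production whose predict set contains the lookahead).

Stack is shown with the top on the left.

Stack      Input                Action
--------------------------------------
B $        b :: id :: a :: a $  output B → D B'
D B' $     b :: id :: a :: a $  output D → b
b B' $     b :: id :: a :: a $  match 'b'
B' $       :: id :: a :: a $    output B' → :: D B'
:: D B' $  :: id :: a :: a $    match '::'
D B' $     id :: a :: a $       output D → id
id B' $    id :: a :: a $       match 'id'
B' $       :: a :: a $          output B' → :: D B'
:: D B' $  :: a :: a $          match '::'
D B' $     a :: a $             output D → a
a B' $     a :: a $             match 'a'
B' $       :: a $               output B' → :: D B'
:: D B' $  :: a $               match '::'
D B' $     a $                  output D → a
a B' $     a $                  match 'a'
B' $       $                    output B' → ε
$          $                    accept

The string is accepted.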